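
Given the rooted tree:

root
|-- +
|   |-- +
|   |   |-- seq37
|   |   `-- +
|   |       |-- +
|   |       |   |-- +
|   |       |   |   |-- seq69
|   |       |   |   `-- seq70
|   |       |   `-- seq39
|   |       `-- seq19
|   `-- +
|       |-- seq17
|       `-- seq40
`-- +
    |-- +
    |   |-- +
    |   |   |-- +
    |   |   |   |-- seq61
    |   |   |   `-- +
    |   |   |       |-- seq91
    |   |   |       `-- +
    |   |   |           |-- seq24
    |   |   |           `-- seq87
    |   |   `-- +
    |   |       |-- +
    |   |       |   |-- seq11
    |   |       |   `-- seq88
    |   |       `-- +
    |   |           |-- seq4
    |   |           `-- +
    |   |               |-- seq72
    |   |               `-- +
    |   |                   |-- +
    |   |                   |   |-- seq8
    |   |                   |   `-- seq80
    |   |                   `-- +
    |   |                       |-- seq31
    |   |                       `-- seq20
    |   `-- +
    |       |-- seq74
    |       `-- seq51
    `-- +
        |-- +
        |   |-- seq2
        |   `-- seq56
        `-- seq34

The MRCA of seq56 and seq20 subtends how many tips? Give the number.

17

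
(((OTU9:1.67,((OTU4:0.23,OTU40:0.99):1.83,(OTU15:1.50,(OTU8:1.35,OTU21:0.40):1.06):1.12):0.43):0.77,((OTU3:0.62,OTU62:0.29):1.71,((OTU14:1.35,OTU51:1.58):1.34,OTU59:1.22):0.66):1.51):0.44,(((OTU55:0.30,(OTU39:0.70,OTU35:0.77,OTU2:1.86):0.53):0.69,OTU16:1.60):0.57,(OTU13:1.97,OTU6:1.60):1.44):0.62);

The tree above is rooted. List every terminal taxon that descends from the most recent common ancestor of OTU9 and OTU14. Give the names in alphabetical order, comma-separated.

OTU14, OTU15, OTU21, OTU3, OTU4, OTU40, OTU51, OTU59, OTU62, OTU8, OTU9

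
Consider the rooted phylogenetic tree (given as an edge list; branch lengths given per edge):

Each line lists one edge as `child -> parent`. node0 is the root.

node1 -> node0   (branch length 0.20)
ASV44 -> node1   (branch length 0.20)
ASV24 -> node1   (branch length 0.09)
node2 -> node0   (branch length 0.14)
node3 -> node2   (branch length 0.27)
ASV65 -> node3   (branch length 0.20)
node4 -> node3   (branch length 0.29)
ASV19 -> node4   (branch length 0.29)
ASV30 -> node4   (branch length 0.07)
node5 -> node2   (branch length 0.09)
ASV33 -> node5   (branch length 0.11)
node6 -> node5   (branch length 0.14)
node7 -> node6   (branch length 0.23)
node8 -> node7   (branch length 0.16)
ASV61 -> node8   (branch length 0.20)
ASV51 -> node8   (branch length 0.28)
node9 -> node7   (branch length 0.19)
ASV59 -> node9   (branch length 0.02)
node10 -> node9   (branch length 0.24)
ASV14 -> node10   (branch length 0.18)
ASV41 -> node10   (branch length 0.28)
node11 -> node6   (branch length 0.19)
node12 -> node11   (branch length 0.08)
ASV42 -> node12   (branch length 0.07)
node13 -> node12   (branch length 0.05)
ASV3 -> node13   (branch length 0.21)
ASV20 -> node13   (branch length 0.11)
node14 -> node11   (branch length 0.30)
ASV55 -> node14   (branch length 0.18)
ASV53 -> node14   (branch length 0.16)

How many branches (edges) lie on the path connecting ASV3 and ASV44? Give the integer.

The MRCA of ASV3 and ASV44 is the root of the tree.
From ASV3 up to that node: 7 branches. From ASV44 up to the same node: 2 branches. Total: 7 + 2 = 9.

9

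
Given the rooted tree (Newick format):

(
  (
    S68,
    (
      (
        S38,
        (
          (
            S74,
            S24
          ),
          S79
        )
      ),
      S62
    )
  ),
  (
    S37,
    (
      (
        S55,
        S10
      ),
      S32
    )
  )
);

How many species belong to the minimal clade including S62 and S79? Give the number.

5

The MRCA of S62 and S79 is the node subtending ((S38,((S74,S24),S79)),S62).
That clade contains 5 terminal taxa: S24, S38, S62, S74, S79.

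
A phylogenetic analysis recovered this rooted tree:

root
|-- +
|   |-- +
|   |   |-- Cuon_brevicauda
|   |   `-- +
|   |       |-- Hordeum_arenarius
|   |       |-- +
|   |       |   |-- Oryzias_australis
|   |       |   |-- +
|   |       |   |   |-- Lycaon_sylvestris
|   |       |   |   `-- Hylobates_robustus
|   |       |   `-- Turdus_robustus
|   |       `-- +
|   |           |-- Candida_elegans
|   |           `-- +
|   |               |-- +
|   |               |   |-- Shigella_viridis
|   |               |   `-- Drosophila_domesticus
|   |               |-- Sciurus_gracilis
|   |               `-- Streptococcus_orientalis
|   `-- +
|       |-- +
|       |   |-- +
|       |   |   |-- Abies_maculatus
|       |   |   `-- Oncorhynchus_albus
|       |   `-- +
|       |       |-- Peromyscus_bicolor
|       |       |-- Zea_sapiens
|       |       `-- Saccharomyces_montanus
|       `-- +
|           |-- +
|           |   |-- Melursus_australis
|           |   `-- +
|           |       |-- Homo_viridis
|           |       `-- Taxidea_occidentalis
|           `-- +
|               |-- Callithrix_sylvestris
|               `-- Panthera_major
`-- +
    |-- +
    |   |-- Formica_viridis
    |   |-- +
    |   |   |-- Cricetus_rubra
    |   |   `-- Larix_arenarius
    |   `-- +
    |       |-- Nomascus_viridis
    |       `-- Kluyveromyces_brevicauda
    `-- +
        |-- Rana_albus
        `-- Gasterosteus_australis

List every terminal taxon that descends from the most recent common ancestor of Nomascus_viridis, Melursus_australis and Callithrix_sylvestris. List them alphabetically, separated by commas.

Abies_maculatus, Callithrix_sylvestris, Candida_elegans, Cricetus_rubra, Cuon_brevicauda, Drosophila_domesticus, Formica_viridis, Gasterosteus_australis, Homo_viridis, Hordeum_arenarius, Hylobates_robustus, Kluyveromyces_brevicauda, Larix_arenarius, Lycaon_sylvestris, Melursus_australis, Nomascus_viridis, Oncorhynchus_albus, Oryzias_australis, Panthera_major, Peromyscus_bicolor, Rana_albus, Saccharomyces_montanus, Sciurus_gracilis, Shigella_viridis, Streptococcus_orientalis, Taxidea_occidentalis, Turdus_robustus, Zea_sapiens

Tracing Nomascus_viridis: it sits inside (Nomascus_viridis,Kluyveromyces_brevicauda).
Tracing Melursus_australis: it sits inside (Melursus_australis,(Homo_viridis,Taxidea_occidentalis)).
Tracing Callithrix_sylvestris: it sits inside (Callithrix_sylvestris,Panthera_major).
The smallest clade enclosing all 3 is the whole tree (their MRCA is the root), so the answer is all 28 tips in alphabetical order.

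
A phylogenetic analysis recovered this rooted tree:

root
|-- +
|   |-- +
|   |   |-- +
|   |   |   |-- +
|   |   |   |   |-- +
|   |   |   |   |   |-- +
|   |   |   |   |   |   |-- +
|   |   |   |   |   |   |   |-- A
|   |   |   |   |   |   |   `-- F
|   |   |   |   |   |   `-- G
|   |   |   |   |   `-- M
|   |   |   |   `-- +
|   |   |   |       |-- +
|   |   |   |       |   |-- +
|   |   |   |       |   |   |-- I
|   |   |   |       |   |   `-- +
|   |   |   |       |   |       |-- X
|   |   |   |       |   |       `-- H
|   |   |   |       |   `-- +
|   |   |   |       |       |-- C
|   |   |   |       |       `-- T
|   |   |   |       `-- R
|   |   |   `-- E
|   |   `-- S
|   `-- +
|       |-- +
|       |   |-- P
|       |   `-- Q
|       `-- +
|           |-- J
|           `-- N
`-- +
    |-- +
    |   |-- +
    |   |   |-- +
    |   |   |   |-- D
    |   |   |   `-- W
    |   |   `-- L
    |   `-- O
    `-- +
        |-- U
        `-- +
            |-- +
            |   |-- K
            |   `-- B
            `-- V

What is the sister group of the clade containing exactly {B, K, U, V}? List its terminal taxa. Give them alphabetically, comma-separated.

D, L, O, W

The clade containing exactly {B, K, U, V} attaches to the tree at the node subtending ((((D,W),L),O),(U,((K,B),V))).
The other lineage descending from that same node — the sister group — is (((D,W),L),O); its 4 tips in alphabetical order are the answer.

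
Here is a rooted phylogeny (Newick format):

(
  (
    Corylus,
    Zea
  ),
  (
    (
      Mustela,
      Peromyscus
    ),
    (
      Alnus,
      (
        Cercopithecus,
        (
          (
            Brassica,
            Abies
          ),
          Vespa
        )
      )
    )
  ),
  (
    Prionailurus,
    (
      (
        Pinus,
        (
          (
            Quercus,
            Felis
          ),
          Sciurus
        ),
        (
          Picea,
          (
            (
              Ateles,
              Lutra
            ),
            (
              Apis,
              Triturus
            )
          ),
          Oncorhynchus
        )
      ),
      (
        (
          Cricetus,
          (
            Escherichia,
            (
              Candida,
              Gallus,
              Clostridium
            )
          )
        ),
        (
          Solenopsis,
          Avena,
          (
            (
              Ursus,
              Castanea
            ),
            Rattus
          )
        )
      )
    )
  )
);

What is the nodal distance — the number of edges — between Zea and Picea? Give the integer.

The MRCA of Zea and Picea is the root of the tree.
From Zea up to that node: 2 branches. From Picea up to the same node: 5 branches. Total: 2 + 5 = 7.

7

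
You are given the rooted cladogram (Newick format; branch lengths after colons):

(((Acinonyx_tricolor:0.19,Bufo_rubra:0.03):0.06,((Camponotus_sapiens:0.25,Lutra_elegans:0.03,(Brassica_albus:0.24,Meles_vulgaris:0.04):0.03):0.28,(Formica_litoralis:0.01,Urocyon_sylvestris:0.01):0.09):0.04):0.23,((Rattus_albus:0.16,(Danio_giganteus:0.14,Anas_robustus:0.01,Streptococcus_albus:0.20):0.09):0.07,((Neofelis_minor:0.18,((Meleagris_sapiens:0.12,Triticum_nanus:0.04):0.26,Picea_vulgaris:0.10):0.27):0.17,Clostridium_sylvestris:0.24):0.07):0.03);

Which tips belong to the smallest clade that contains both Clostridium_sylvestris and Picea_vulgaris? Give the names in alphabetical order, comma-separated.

Tracing Clostridium_sylvestris: it sits inside ((Neofelis_minor,((Meleagris_sapiens,Triticum_nanus),Picea_vulgaris)),Clostridium_sylvestris).
Tracing Picea_vulgaris: it sits inside ((Meleagris_sapiens,Triticum_nanus),Picea_vulgaris).
The smallest clade enclosing both is ((Neofelis_minor,((Meleagris_sapiens,Triticum_nanus),Picea_vulgaris)),Clostridium_sylvestris); the answer is its 5 terminal taxa in alphabetical order.

Clostridium_sylvestris, Meleagris_sapiens, Neofelis_minor, Picea_vulgaris, Triticum_nanus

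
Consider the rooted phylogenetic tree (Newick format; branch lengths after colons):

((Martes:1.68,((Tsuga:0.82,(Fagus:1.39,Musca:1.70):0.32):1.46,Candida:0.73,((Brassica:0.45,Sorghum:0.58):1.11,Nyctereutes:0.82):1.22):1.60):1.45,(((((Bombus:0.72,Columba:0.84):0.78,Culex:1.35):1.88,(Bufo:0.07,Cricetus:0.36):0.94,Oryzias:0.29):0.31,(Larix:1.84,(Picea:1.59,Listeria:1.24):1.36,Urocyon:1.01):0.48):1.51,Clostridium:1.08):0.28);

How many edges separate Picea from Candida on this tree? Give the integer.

The MRCA of Picea and Candida is the root of the tree.
From Picea up to that node: 5 branches. From Candida up to the same node: 3 branches. Total: 5 + 3 = 8.

8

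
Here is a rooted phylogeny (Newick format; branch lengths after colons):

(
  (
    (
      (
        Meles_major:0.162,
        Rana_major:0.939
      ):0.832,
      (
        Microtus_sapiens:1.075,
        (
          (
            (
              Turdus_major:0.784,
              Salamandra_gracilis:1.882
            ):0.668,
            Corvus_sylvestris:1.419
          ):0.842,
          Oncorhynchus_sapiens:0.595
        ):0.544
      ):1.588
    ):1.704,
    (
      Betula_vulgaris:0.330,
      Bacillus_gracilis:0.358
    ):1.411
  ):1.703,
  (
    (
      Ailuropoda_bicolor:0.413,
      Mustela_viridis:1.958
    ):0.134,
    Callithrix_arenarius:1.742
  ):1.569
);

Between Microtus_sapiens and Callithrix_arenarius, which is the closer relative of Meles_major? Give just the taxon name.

Microtus_sapiens

The MRCA of Meles_major and Microtus_sapiens subtends ((Meles_major,Rana_major),(Microtus_sapiens,(((Turdus_major,Salamandra_gracilis),Corvus_sylvestris),Oncorhynchus_sapiens))) (7 taxa).
The MRCA of Meles_major and Callithrix_arenarius is the root, subtending the entire tree (12 taxa).
The first is nested inside the second, so Meles_major shares a more recent common ancestor with Microtus_sapiens.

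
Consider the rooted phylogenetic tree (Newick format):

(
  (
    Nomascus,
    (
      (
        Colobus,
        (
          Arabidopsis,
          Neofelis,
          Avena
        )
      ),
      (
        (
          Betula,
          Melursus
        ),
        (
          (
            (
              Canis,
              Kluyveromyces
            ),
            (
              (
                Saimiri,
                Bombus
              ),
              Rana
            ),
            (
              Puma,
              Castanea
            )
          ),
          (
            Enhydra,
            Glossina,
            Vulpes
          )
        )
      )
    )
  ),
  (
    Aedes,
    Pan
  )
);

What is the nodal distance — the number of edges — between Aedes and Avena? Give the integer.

7

The MRCA of Aedes and Avena is the root of the tree.
From Aedes up to that node: 2 branches. From Avena up to the same node: 5 branches. Total: 2 + 5 = 7.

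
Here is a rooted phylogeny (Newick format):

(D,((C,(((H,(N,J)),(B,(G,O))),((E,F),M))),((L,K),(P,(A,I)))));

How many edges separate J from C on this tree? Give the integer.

6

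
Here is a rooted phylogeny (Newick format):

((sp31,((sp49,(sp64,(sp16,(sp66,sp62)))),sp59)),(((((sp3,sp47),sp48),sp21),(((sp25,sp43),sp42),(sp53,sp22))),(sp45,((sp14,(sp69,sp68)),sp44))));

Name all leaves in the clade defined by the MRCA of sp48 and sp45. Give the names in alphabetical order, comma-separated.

sp14, sp21, sp22, sp25, sp3, sp42, sp43, sp44, sp45, sp47, sp48, sp53, sp68, sp69

Tracing sp48: it sits inside ((sp3,sp47),sp48).
Tracing sp45: it sits inside (sp45,((sp14,(sp69,sp68)),sp44)).
The smallest clade enclosing both is (((((sp3,sp47),sp48),sp21),(((sp25,sp43),sp42),(sp53,sp22))),(sp45,((sp14,(sp69,sp68)),sp44))); the answer is its 14 terminal taxa in alphabetical order.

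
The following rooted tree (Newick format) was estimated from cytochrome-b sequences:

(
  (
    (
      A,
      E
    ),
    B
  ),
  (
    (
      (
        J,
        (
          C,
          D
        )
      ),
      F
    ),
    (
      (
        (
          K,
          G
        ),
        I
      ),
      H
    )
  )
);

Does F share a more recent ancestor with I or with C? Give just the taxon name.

C

The MRCA of F and C subtends ((J,(C,D)),F) (4 taxa).
The MRCA of F and I subtends (((J,(C,D)),F),(((K,G),I),H)) (8 taxa).
The first is nested inside the second, so F shares a more recent common ancestor with C.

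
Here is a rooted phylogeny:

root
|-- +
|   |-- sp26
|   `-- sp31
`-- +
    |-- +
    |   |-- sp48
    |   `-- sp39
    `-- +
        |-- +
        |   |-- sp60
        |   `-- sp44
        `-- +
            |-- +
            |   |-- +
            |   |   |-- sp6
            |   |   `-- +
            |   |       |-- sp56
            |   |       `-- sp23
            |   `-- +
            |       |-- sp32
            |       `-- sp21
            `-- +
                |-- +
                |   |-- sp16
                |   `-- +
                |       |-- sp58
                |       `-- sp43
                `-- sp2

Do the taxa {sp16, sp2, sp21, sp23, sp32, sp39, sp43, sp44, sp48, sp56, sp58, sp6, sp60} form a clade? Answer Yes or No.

Yes

The most recent common ancestor of these taxa subtends ((sp48,sp39),((sp60,sp44),(((sp6,(sp56,sp23)),(sp32,sp21)),((sp16,(sp58,sp43)),sp2)))).
That clade has exactly 13 tips — every listed taxon and nothing else — so the group is monophyletic.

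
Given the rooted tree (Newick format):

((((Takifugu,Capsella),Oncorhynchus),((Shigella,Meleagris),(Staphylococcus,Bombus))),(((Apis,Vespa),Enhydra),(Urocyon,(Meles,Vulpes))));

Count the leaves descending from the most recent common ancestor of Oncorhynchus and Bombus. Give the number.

The MRCA of Oncorhynchus and Bombus is the node subtending (((Takifugu,Capsella),Oncorhynchus),((Shigella,Meleagris),(Staphylococcus,Bombus))).
That clade contains 7 terminal taxa: Bombus, Capsella, Meleagris, Oncorhynchus, Shigella, Staphylococcus, Takifugu.

7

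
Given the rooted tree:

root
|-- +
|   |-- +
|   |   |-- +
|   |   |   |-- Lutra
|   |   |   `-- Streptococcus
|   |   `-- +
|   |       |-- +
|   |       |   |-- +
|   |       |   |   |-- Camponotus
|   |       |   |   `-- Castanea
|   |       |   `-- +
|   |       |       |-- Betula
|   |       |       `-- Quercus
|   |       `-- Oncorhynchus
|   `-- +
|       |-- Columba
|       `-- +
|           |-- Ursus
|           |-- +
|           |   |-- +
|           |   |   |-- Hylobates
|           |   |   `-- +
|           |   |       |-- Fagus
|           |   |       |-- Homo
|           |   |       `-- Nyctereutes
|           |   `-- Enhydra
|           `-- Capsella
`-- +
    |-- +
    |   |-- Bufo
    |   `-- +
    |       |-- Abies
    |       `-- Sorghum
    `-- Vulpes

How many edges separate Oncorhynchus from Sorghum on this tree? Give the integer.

8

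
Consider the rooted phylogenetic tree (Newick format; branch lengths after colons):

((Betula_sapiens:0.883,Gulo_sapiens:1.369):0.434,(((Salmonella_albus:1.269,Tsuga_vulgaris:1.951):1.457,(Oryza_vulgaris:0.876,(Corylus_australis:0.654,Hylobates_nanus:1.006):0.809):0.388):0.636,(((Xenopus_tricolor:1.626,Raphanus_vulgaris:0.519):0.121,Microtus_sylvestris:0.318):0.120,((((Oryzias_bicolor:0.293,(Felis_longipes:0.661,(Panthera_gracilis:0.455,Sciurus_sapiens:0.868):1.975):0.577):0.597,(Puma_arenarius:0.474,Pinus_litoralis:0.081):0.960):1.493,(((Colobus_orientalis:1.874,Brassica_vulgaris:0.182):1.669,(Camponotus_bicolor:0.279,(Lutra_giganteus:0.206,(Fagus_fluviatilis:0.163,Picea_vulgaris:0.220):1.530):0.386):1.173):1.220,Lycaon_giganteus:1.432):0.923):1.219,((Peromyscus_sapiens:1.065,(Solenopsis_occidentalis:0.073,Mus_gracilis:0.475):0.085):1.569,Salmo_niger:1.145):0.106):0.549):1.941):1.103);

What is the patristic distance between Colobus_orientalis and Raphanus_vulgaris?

The path runs Colobus_orientalis → … → MRCA → … → Raphanus_vulgaris; the MRCA is the node subtending (((Xenopus_tricolor,Raphanus_vulgaris),Microtus_sylvestris),((((Oryzias_bicolor,(Felis_longipes,(Panthera_gracilis,Sciurus_sapiens))),(Puma_arenarius,Pinus_litoralis)),(((Colobus_orientalis,Brassica_vulgaris),(Camponotus_bicolor,(Lutra_giganteus,(Fagus_fluviatilis,Picea_vulgaris)))),Lycaon_giganteus)),((Peromyscus_sapiens,(Solenopsis_occidentalis,Mus_gracilis)),Salmo_niger))).
Branch lengths along that path: 1.874 + 1.669 + 1.220 + 0.923 + 1.219 + 0.549 + 0.120 + 0.121 + 0.519 = 8.214.

8.214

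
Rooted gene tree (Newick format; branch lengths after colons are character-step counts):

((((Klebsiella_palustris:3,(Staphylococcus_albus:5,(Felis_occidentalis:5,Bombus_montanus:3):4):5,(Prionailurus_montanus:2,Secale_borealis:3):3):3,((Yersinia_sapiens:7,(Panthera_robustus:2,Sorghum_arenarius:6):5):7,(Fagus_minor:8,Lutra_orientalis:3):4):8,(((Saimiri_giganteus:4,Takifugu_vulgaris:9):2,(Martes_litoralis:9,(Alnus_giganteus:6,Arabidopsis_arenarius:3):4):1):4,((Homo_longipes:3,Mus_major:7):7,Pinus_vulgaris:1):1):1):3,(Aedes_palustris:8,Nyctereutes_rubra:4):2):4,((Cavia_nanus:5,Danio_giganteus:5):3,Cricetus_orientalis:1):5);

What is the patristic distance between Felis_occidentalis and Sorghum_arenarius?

43

The path runs Felis_occidentalis → … → MRCA → … → Sorghum_arenarius; the MRCA is the node subtending ((Klebsiella_palustris,(Staphylococcus_albus,(Felis_occidentalis,Bombus_montanus)),(Prionailurus_montanus,Secale_borealis)),((Yersinia_sapiens,(Panthera_robustus,Sorghum_arenarius)),(Fagus_minor,Lutra_orientalis)),(((Saimiri_giganteus,Takifugu_vulgaris),(Martes_litoralis,(Alnus_giganteus,Arabidopsis_arenarius))),((Homo_longipes,Mus_major),Pinus_vulgaris))).
Branch lengths along that path: 5 + 4 + 5 + 3 + 8 + 7 + 5 + 6 = 43.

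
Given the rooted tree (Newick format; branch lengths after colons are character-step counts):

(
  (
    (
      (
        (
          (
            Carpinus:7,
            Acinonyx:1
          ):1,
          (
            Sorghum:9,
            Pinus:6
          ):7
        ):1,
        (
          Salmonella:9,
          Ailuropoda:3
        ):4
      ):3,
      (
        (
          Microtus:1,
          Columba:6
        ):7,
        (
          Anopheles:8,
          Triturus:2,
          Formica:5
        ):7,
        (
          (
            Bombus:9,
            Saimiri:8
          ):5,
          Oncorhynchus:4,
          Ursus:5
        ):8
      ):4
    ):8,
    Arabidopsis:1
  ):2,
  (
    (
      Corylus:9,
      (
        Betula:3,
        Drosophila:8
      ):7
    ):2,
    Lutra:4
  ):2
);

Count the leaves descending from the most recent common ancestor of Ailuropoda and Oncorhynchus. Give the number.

The MRCA of Ailuropoda and Oncorhynchus is the node subtending ((((Carpinus,Acinonyx),(Sorghum,Pinus)),(Salmonella,Ailuropoda)),((Microtus,Columba),(Anopheles,Triturus,Formica),((Bombus,Saimiri),Oncorhynchus,Ursus))).
That clade contains 15 terminal taxa: Acinonyx, Ailuropoda, Anopheles, Bombus, Carpinus, Columba, Formica, Microtus, Oncorhynchus, Pinus, Saimiri, Salmonella, Sorghum, Triturus, Ursus.

15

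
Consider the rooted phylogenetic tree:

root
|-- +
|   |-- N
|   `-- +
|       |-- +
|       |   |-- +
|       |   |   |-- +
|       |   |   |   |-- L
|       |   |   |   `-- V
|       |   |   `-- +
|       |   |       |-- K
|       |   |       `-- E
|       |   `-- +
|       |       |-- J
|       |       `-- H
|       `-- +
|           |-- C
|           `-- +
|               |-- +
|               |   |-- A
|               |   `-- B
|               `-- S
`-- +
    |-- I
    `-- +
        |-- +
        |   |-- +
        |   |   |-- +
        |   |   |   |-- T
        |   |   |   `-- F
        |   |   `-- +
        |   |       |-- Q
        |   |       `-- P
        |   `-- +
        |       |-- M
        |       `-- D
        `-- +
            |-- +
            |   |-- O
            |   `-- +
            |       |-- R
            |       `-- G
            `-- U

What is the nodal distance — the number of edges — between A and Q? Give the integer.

The MRCA of A and Q is the root of the tree.
From A up to that node: 6 branches. From Q up to the same node: 6 branches. Total: 6 + 6 = 12.

12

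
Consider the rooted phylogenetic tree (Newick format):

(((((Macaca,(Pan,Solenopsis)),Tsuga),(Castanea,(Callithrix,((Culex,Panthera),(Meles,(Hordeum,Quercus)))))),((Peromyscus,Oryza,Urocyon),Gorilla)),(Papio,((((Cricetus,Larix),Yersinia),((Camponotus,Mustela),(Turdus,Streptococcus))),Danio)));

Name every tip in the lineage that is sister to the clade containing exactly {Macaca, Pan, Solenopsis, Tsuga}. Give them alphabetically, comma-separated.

The clade containing exactly {Macaca, Pan, Solenopsis, Tsuga} attaches to the tree at the node subtending (((Macaca,(Pan,Solenopsis)),Tsuga),(Castanea,(Callithrix,((Culex,Panthera),(Meles,(Hordeum,Quercus)))))).
The other lineage descending from that same node — the sister group — is (Castanea,(Callithrix,((Culex,Panthera),(Meles,(Hordeum,Quercus))))); its 7 tips in alphabetical order are the answer.

Callithrix, Castanea, Culex, Hordeum, Meles, Panthera, Quercus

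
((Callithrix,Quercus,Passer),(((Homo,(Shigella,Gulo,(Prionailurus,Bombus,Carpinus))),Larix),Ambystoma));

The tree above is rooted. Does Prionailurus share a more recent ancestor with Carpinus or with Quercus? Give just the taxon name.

Carpinus

The MRCA of Prionailurus and Carpinus subtends (Prionailurus,Bombus,Carpinus) (3 taxa).
The MRCA of Prionailurus and Quercus is the root, subtending the entire tree (11 taxa).
The first is nested inside the second, so Prionailurus shares a more recent common ancestor with Carpinus.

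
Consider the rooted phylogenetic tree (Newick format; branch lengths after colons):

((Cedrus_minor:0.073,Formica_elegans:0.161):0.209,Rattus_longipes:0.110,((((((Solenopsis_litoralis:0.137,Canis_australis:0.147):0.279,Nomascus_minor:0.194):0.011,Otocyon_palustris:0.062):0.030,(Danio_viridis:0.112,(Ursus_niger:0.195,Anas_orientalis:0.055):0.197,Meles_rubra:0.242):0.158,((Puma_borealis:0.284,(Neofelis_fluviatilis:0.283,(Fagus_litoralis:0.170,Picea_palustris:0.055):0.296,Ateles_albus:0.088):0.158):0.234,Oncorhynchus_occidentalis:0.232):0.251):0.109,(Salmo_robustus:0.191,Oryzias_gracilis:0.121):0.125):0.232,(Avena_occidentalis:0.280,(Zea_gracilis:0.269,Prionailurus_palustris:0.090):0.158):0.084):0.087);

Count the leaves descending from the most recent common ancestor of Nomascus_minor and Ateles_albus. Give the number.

14

The MRCA of Nomascus_minor and Ateles_albus is the node subtending ((((Solenopsis_litoralis,Canis_australis),Nomascus_minor),Otocyon_palustris),(Danio_viridis,(Ursus_niger,Anas_orientalis),Meles_rubra),((Puma_borealis,(Neofelis_fluviatilis,(Fagus_litoralis,Picea_palustris),Ateles_albus)),Oncorhynchus_occidentalis)).
That clade contains 14 terminal taxa: Anas_orientalis, Ateles_albus, Canis_australis, Danio_viridis, Fagus_litoralis, Meles_rubra, Neofelis_fluviatilis, Nomascus_minor, Oncorhynchus_occidentalis, Otocyon_palustris, Picea_palustris, Puma_borealis, Solenopsis_litoralis, Ursus_niger.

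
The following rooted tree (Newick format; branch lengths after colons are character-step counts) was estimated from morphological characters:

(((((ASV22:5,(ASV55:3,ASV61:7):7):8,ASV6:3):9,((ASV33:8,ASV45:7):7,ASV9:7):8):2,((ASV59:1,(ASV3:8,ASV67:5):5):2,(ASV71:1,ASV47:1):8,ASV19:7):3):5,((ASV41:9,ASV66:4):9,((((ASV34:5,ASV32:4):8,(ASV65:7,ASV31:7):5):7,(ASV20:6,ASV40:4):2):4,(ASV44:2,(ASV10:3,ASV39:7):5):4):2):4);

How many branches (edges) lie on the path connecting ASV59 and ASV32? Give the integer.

The MRCA of ASV59 and ASV32 is the root of the tree.
From ASV59 up to that node: 4 branches. From ASV32 up to the same node: 6 branches. Total: 4 + 6 = 10.

10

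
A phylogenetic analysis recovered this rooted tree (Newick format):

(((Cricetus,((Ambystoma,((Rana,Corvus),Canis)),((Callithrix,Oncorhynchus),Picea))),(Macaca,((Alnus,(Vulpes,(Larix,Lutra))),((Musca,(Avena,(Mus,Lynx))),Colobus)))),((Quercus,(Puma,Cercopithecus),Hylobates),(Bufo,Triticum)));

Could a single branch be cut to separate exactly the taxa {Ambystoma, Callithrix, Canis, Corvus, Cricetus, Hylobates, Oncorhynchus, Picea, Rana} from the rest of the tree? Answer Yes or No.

No

The MRCA of the listed taxa is the root, so the smallest clade containing them is the whole tree.
That clade also contains Alnus, Avena, Bufo, Cercopithecus, Colobus, Larix, Lutra, Lynx, Macaca, Mus, Musca, Puma, Quercus, Triticum, Vulpes, which are not in the proposed group, so the group is not monophyletic.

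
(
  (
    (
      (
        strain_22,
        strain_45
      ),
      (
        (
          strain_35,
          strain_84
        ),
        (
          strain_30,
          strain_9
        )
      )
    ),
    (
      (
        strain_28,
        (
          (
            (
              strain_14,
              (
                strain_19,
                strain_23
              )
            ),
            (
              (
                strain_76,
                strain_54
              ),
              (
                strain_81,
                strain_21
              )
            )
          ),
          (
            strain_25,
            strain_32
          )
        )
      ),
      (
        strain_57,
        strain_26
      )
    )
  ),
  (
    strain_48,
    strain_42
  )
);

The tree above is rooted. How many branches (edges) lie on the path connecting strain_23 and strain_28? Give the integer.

The MRCA of strain_23 and strain_28 is the node subtending (strain_28,(((strain_14,(strain_19,strain_23)),((strain_76,strain_54),(strain_81,strain_21))),(strain_25,strain_32))).
From strain_23 up to that node: 5 branches. From strain_28 up to the same node: 1 branch. Total: 5 + 1 = 6.

6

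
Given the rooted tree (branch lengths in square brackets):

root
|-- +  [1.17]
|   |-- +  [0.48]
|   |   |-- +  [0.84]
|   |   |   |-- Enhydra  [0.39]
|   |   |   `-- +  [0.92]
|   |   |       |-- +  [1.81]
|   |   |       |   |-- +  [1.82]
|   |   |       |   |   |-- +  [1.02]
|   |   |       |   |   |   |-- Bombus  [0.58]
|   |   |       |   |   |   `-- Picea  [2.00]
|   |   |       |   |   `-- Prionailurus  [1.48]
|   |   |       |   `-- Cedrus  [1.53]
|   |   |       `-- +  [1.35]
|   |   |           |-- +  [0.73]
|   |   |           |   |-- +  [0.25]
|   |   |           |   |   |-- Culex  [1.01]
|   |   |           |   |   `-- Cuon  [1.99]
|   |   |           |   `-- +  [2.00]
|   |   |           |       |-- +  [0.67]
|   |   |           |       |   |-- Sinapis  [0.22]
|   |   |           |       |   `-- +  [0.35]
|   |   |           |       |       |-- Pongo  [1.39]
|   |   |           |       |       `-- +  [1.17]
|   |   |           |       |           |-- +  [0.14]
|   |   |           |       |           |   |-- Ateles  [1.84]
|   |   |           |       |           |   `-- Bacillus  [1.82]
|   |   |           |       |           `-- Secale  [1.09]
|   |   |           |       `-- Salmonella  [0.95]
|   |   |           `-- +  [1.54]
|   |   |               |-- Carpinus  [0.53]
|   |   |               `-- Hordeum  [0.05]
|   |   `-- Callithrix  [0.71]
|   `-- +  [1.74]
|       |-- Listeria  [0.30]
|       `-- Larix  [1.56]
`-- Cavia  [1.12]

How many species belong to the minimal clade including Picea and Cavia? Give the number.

19

The MRCA of Picea and Cavia is the root, so the clade is the entire tree.
That clade contains 19 terminal taxa: Ateles, Bacillus, Bombus, Callithrix, Carpinus, Cavia, Cedrus, Culex, Cuon, Enhydra, Hordeum, Larix, Listeria, Picea, Pongo, Prionailurus, Salmonella, Secale, Sinapis.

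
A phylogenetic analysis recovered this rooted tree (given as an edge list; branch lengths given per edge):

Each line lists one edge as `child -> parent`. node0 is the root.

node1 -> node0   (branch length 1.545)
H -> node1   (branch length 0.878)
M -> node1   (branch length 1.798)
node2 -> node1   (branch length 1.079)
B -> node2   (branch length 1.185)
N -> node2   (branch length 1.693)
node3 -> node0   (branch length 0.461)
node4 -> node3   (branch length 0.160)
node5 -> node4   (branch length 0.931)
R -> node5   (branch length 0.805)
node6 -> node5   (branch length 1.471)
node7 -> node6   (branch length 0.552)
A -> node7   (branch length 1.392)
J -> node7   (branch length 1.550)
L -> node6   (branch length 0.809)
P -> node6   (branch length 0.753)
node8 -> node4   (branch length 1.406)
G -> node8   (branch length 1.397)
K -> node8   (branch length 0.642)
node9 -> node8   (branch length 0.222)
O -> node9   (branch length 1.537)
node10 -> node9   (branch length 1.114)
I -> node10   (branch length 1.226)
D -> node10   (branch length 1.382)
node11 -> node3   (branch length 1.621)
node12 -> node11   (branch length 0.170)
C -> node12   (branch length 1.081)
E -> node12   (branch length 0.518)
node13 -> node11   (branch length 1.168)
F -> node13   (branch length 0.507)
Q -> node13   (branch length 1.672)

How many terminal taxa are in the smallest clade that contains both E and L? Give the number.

The MRCA of E and L is the node subtending (((R,((A,J),L,P)),(G,K,(O,(I,D)))),((C,E),(F,Q))).
That clade contains 14 terminal taxa: A, C, D, E, F, G, I, J, K, L, O, P, Q, R.

14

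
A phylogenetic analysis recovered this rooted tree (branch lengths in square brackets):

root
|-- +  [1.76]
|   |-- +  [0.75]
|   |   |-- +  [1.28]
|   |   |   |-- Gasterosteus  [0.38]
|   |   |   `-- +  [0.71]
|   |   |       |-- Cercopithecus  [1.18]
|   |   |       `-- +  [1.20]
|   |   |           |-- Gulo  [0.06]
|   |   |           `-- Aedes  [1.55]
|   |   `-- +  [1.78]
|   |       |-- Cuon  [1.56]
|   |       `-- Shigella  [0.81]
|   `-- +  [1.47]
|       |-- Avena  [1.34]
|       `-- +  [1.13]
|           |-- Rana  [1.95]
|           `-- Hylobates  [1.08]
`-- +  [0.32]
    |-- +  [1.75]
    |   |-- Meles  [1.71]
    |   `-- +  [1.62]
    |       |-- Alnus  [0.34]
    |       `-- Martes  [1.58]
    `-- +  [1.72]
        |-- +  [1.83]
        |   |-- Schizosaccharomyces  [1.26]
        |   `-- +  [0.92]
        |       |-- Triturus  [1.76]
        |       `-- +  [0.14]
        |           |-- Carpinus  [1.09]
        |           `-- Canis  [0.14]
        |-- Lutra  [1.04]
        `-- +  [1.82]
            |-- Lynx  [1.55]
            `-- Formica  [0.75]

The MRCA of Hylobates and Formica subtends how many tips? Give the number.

The MRCA of Hylobates and Formica is the root, so the clade is the entire tree.
That clade contains 19 terminal taxa: Aedes, Alnus, Avena, Canis, Carpinus, Cercopithecus, Cuon, Formica, Gasterosteus, Gulo, Hylobates, Lutra, Lynx, Martes, Meles, Rana, Schizosaccharomyces, Shigella, Triturus.

19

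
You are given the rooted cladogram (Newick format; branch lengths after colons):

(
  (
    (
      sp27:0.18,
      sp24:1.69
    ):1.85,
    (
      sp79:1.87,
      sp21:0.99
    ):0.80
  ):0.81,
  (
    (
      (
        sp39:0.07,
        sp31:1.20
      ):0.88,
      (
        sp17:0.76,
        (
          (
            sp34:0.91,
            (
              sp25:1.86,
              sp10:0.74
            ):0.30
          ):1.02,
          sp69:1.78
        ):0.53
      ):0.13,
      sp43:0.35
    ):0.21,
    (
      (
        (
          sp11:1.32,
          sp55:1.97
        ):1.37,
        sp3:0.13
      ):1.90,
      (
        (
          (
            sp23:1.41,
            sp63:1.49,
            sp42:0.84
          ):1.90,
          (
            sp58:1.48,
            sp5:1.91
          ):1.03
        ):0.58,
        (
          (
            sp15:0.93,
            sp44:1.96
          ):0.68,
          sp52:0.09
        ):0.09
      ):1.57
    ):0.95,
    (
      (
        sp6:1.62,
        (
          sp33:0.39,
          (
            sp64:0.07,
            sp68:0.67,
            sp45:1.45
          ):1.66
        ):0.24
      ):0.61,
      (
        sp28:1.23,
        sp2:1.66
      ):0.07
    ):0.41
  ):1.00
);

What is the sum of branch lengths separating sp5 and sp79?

The path runs sp5 → … → MRCA → … → sp79; the MRCA is the root of the tree.
Branch lengths along that path: 1.91 + 1.03 + 0.58 + 1.57 + 0.95 + 1.00 + 0.81 + 0.80 + 1.87 = 10.52.

10.52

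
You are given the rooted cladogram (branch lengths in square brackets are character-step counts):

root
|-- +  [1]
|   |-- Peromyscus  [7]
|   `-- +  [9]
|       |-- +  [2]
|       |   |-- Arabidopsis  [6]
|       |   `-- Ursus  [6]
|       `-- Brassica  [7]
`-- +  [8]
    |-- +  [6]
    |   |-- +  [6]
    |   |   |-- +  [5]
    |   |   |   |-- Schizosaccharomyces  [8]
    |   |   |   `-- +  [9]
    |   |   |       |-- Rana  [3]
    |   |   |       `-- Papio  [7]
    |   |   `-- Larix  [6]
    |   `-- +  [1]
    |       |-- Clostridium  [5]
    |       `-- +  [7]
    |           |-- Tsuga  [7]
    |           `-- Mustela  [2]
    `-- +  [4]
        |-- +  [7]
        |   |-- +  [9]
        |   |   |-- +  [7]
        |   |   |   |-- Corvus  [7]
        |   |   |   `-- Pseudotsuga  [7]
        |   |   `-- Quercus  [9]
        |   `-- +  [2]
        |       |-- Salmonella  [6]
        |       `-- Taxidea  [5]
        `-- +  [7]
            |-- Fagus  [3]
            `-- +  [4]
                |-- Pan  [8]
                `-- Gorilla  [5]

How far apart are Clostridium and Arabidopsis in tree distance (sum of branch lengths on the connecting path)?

The path runs Clostridium → … → MRCA → … → Arabidopsis; the MRCA is the root of the tree.
Branch lengths along that path: 5 + 1 + 6 + 8 + 1 + 9 + 2 + 6 = 38.

38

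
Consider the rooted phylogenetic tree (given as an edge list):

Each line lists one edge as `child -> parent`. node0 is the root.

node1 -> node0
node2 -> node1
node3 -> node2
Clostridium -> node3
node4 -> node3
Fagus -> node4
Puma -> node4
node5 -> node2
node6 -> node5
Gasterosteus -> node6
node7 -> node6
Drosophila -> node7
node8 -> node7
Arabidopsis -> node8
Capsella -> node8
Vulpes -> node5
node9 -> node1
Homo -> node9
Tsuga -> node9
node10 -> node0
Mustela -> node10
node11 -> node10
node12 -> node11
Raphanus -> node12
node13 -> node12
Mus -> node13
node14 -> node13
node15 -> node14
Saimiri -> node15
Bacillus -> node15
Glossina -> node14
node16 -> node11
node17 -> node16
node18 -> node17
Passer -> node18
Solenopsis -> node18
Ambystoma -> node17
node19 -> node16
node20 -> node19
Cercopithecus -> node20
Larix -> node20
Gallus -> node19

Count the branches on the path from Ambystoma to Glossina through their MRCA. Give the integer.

7

The MRCA of Ambystoma and Glossina is the node subtending ((Raphanus,(Mus,((Saimiri,Bacillus),Glossina))),(((Passer,Solenopsis),Ambystoma),((Cercopithecus,Larix),Gallus))).
From Ambystoma up to that node: 3 branches. From Glossina up to the same node: 4 branches. Total: 3 + 4 = 7.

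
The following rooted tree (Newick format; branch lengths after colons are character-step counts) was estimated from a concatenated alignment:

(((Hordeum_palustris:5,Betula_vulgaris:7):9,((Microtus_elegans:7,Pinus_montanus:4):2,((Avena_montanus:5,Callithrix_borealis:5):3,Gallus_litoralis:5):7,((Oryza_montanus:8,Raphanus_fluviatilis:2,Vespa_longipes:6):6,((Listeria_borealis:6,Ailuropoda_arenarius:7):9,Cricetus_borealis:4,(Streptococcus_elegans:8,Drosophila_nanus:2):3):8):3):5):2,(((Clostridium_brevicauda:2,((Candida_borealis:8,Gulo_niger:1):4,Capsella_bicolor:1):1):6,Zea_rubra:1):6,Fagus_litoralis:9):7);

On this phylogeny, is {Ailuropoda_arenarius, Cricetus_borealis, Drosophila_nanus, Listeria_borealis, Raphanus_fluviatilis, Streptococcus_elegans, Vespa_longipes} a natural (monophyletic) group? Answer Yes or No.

The MRCA of the listed taxa subtends ((Oryza_montanus,Raphanus_fluviatilis,Vespa_longipes),((Listeria_borealis,Ailuropoda_arenarius),Cricetus_borealis,(Streptococcus_elegans,Drosophila_nanus))).
That clade also contains Oryza_montanus, which is not in the proposed group, so the group is not monophyletic.

No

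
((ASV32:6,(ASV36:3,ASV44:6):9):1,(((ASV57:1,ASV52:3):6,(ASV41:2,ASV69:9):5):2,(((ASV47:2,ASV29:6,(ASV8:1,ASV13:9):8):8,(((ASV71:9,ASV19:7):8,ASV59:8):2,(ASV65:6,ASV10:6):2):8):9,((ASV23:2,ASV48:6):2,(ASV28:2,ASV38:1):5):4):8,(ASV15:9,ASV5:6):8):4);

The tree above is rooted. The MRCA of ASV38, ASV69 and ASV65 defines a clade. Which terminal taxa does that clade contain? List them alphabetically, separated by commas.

ASV10, ASV13, ASV15, ASV19, ASV23, ASV28, ASV29, ASV38, ASV41, ASV47, ASV48, ASV5, ASV52, ASV57, ASV59, ASV65, ASV69, ASV71, ASV8

Tracing ASV38: it sits inside (ASV28,ASV38).
Tracing ASV69: it sits inside (ASV41,ASV69).
Tracing ASV65: it sits inside (ASV65,ASV10).
The smallest clade enclosing all 3 is (((ASV57,ASV52),(ASV41,ASV69)),(((ASV47,ASV29,(ASV8,ASV13)),(((ASV71,ASV19),ASV59),(ASV65,ASV10))),((ASV23,ASV48),(ASV28,ASV38))),(ASV15,ASV5)); the answer is its 19 terminal taxa in alphabetical order.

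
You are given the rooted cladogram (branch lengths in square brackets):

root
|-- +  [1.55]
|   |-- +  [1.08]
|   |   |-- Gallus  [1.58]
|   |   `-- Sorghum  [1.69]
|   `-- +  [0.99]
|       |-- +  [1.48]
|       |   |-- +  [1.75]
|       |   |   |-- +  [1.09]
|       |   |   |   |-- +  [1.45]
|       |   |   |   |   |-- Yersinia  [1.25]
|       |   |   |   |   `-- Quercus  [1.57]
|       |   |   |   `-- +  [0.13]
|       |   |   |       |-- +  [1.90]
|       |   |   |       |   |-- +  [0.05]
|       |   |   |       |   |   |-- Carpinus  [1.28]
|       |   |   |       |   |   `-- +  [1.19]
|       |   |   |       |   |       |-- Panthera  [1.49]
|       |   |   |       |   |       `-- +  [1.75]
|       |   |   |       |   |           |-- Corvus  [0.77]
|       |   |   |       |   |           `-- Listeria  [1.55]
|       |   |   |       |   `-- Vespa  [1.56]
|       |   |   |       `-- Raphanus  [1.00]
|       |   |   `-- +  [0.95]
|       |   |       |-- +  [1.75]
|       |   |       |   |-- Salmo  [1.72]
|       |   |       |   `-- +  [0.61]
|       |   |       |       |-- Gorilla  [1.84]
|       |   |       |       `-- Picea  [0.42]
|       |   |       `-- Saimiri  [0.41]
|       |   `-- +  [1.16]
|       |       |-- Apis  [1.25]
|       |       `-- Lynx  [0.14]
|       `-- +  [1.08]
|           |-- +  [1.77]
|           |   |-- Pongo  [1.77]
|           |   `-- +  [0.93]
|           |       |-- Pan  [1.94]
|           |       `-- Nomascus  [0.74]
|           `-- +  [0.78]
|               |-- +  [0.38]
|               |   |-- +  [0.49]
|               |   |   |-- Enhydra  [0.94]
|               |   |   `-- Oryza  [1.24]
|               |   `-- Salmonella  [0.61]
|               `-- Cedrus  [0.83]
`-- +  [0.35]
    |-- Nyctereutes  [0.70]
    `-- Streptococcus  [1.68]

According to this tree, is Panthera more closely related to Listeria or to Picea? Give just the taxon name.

The MRCA of Panthera and Listeria subtends (Panthera,(Corvus,Listeria)) (3 taxa).
The MRCA of Panthera and Picea subtends (((Yersinia,Quercus),(((Carpinus,(Panthera,(Corvus,Listeria))),Vespa),Raphanus)),((Salmo,(Gorilla,Picea)),Saimiri)) (12 taxa).
The first is nested inside the second, so Panthera shares a more recent common ancestor with Listeria.

Listeria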